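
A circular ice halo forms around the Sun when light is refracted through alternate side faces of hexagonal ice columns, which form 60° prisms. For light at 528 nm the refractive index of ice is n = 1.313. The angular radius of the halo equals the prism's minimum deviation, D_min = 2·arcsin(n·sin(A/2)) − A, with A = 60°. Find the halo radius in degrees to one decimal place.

n·sin(A/2) = 1.313 × sin 30° = 1.313 × 0.5000 = 0.6565.
D_min = 2·arcsin(0.6565) − 60° = 2 × 41.033° − 60° = 22.067°.

22.1°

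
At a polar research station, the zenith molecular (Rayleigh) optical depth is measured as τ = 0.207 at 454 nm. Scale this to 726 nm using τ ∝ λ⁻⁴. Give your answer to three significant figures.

0.0317

τ(726 nm) = τ(454 nm) × (454/726)⁴ = 0.207 × (0.6253)⁴ = 0.207 × 0.1529 = 0.0317.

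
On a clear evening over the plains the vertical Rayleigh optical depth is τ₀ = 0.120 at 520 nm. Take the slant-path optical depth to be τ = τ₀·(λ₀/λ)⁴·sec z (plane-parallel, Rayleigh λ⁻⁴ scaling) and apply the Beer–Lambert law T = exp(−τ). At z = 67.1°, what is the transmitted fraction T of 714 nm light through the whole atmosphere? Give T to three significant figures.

sec 67.1° = 2.5699.
τ = 0.120 × (520/714)⁴ × 2.5699 = 0.120 × 0.2813 × 2.5699 = 0.0868.
T = exp(−0.0868) = 0.9169.

0.917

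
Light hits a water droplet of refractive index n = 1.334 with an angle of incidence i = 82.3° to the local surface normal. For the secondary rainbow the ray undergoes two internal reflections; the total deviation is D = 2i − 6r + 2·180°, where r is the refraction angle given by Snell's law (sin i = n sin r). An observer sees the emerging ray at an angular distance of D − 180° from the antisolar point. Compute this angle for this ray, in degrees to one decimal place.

56.7°

sin r = sin 82.3° / 1.334 = 0.9910/1.334 = 0.7429; r = 47.98°.
D = 2·82.3° − 6·47.98° + 2·180° = 164.60° − 287.86° + 360° = 236.74°.
Angle from antisolar point = D − 180° = 56.74°.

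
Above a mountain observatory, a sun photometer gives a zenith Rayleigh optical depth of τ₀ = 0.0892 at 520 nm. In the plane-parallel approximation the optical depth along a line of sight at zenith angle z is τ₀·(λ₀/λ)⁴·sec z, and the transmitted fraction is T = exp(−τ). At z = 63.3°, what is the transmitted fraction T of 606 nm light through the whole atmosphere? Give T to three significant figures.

0.898

sec 63.3° = 2.2256.
τ = 0.0892 × (520/606)⁴ × 2.2256 = 0.0892 × 0.5422 × 2.2256 = 0.1076.
T = exp(−0.1076) = 0.8980.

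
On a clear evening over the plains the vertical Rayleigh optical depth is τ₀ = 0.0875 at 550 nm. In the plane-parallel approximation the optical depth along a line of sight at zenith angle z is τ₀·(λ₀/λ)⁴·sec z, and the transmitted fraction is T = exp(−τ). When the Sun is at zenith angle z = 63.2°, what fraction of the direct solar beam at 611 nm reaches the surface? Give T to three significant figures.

sec 63.2° = 2.2179.
τ = 0.0875 × (550/611)⁴ × 2.2179 = 0.0875 × 0.6566 × 2.2179 = 0.1274.
T = exp(−0.1274) = 0.8804.

0.880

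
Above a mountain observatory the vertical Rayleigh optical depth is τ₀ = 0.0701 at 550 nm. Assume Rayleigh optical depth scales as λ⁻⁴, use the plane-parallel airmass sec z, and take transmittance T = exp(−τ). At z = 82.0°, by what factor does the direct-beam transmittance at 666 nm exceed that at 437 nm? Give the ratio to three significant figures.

2.80

Airmass: sec 82.0° = 7.1853.
τ(666 nm) = 0.0701 × (550/666)⁴ × 7.1853 = 0.0701 × 0.4651 × 7.1853 = 0.2343.
τ(437 nm) = 0.0701 × (550/437)⁴ × 7.1853 = 0.0701 × 2.5091 × 7.1853 = 1.2638.
T(666)/T(437) = exp(τ_B − τ_A) = exp(1.0296) = 2.7998.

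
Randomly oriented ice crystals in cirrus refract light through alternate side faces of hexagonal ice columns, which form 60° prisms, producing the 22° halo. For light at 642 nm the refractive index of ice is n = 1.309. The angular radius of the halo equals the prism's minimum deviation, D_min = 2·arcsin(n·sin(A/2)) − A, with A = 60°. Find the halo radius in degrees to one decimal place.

n·sin(A/2) = 1.309 × sin 30° = 1.309 × 0.5000 = 0.6545.
D_min = 2·arcsin(0.6545) − 60° = 2 × 40.882° − 60° = 21.763°.

21.8°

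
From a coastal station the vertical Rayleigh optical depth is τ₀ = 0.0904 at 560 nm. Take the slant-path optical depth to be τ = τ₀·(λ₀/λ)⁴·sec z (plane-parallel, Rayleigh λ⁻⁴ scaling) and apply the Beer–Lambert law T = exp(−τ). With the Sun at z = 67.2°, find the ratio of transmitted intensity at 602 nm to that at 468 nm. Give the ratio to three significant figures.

Airmass: sec 67.2° = 2.5805.
τ(602 nm) = 0.0904 × (560/602)⁴ × 2.5805 = 0.0904 × 0.7488 × 2.5805 = 0.1747.
τ(468 nm) = 0.0904 × (560/468)⁴ × 2.5805 = 0.0904 × 2.0501 × 2.5805 = 0.4782.
T(602)/T(468) = exp(τ_B − τ_A) = exp(0.3036) = 1.3547.

1.35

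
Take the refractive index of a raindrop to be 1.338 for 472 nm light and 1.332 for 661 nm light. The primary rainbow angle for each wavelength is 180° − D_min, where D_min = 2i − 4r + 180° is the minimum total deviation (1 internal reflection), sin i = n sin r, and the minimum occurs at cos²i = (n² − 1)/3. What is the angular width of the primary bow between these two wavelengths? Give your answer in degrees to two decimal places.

0.87°

At 472 nm (n = 1.338): cos²i = 0.26341 → i = 59.120°, r = 39.899°, D_min = 138.643°, rainbow angle = 41.357°.
At 661 nm (n = 1.332): cos²i = 0.25807 → i = 59.469°, r = 40.290°, D_min = 137.776°, rainbow angle = 42.224°.
Angular width = |41.357° − 42.224°| = 0.867°.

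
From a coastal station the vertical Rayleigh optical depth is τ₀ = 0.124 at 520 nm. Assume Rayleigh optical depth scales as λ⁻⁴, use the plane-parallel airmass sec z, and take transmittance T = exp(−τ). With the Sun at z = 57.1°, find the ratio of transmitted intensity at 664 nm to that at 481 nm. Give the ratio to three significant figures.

1.25

Airmass: sec 57.1° = 1.8410.
τ(664 nm) = 0.124 × (520/664)⁴ × 1.8410 = 0.124 × 0.3761 × 1.8410 = 0.0859.
τ(481 nm) = 0.124 × (520/481)⁴ × 1.8410 = 0.124 × 1.3659 × 1.8410 = 0.3118.
T(664)/T(481) = exp(τ_B − τ_A) = exp(0.2260) = 1.2535.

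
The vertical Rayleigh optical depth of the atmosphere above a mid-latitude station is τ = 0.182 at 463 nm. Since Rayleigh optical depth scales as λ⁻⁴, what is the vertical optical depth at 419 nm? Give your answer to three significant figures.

τ(419 nm) = τ(463 nm) × (463/419)⁴ = 0.182 × (1.1050)⁴ = 0.182 × 1.4910 = 0.2714.

0.271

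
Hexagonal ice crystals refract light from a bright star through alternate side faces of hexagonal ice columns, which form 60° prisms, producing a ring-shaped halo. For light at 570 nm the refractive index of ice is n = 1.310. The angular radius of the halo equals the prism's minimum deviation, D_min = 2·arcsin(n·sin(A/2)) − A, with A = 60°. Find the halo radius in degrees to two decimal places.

n·sin(A/2) = 1.310 × sin 30° = 1.310 × 0.5000 = 0.6550.
D_min = 2·arcsin(0.6550) − 60° = 2 × 40.920° − 60° = 21.839°.

21.84°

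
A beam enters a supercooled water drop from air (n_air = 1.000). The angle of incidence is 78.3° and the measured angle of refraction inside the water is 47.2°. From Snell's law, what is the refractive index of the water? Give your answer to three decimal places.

1.335

n = sin θ_i / sin θ_r = sin 78.3° / sin 47.2° = 0.9792 / 0.7337 = 1.3346.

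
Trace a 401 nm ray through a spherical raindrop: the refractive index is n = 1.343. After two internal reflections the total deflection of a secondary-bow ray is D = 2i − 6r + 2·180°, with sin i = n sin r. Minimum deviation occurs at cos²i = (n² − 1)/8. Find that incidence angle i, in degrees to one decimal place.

cos²i = (1.343² − 1)/8 = (1.80365 − 1)/8 = 0.10046.
cos i = 0.31695, so i = 71.522°.

71.5°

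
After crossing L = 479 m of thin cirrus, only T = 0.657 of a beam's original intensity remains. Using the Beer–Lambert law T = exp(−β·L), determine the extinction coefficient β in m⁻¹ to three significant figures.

0.000877 m⁻¹

Beer–Lambert: T = exp(−βL) ⇒ β = −ln(T)/L = −ln(0.657)/479 = 0.4201/479 = 0.000877 m⁻¹.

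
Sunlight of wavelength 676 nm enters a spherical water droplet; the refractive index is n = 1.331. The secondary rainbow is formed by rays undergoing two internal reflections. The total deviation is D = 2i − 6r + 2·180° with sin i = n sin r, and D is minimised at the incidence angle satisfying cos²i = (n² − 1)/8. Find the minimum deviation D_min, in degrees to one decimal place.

cos²i = (1.77156 − 1)/8 = 0.09645; i = arccos(0.31056) = 71.907°.
sin r = sin 71.907°/1.331 = 0.71417; r = 45.575°.
D_min = 2·71.907° − 6·45.575° + 360° = 230.365°.

230.4°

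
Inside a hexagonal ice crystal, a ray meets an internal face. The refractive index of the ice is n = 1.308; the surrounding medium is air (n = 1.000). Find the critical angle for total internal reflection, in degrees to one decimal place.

sin θ_c = n_air / n = 1.000 / 1.308 = 0.7645.
θ_c = arcsin(0.7645) = 49.86°.

49.9°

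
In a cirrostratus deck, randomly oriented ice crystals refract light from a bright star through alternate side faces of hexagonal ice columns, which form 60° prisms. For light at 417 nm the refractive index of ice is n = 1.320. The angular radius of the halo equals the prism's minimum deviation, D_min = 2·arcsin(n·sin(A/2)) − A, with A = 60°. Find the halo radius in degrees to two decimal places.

n·sin(A/2) = 1.320 × sin 30° = 1.320 × 0.5000 = 0.6600.
D_min = 2·arcsin(0.6600) − 60° = 2 × 41.300° − 60° = 22.600°.

22.60°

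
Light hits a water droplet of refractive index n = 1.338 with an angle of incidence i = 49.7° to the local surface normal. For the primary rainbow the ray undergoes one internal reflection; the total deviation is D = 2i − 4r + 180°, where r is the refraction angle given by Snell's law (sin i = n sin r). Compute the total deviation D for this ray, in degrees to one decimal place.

sin r = sin 49.7° / 1.338 = 0.7627/1.338 = 0.5700; r = 34.75°.
D = 2·49.7° − 4·34.75° + 180° = 99.40° − 139.00° + 180° = 140.40°.

140.4°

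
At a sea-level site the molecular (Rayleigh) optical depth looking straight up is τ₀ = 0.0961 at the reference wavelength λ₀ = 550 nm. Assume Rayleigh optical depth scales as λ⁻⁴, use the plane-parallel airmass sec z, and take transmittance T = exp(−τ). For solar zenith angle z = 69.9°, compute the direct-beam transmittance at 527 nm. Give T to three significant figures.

0.718

sec 69.9° = 2.9099.
τ = 0.0961 × (550/527)⁴ × 2.9099 = 0.0961 × 1.1863 × 2.9099 = 0.3317.
T = exp(−0.3317) = 0.7177.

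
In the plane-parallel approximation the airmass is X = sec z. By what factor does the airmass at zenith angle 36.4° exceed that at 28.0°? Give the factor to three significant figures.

1.10

X(36.4°)/X(28.0°) = sec 36.4° / sec 28.0° = cos 28.0° / cos 36.4° = 0.8829/0.8049 = 1.0970.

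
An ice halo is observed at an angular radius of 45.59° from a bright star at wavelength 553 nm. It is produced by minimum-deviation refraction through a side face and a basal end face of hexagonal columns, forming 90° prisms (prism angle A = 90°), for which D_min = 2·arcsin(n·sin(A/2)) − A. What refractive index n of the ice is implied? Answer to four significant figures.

1.309

Rearranging: n = sin((D_min + A)/2) / sin(A/2).
(D_min + A)/2 = (45.59° + 90°)/2 = 67.795°.
n = sin 67.795° / sin 45° = 0.9258 / 0.7071 = 1.3093.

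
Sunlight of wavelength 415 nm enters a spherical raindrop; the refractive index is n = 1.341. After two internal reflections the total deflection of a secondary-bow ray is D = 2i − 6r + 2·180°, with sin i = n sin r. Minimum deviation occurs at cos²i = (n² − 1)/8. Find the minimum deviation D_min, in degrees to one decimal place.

233.0°

cos²i = (1.79828 − 1)/8 = 0.09979; i = arccos(0.31589) = 71.586°.
sin r = sin 71.586°/1.341 = 0.70753; r = 45.034°.
D_min = 2·71.586° − 6·45.034° + 360° = 232.966°.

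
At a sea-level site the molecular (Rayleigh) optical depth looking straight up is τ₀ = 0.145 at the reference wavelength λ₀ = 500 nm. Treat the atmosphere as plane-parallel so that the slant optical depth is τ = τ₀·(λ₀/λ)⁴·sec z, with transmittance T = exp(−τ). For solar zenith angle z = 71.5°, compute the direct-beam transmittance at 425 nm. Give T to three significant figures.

0.417

sec 71.5° = 3.1515.
τ = 0.145 × (500/425)⁴ × 3.1515 = 0.145 × 1.9157 × 3.1515 = 0.8754.
T = exp(−0.8754) = 0.4167.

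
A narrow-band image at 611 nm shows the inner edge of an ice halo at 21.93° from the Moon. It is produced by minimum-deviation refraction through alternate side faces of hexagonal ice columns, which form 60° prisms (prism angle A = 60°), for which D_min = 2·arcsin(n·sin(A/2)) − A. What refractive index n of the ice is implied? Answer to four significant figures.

1.311

Rearranging: n = sin((D_min + A)/2) / sin(A/2).
(D_min + A)/2 = (21.93° + 60°)/2 = 40.965°.
n = sin 40.965° / sin 30° = 0.6556 / 0.5000 = 1.3112.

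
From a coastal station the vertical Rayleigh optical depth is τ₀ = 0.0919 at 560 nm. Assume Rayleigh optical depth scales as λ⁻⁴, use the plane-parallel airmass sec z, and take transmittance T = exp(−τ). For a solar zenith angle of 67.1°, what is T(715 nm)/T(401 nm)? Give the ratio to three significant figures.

2.25

Airmass: sec 67.1° = 2.5699.
τ(715 nm) = 0.0919 × (560/715)⁴ × 2.5699 = 0.0919 × 0.3763 × 2.5699 = 0.0889.
τ(401 nm) = 0.0919 × (560/401)⁴ × 2.5699 = 0.0919 × 3.8034 × 2.5699 = 0.8983.
T(715)/T(401) = exp(τ_B − τ_A) = exp(0.8094) = 2.2465.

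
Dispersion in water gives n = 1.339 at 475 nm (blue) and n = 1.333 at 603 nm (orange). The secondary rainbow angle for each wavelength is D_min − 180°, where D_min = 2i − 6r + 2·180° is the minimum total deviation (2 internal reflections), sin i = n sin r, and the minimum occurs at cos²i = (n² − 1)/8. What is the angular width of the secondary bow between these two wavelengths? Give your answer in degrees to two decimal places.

1.56°

At 475 nm (n = 1.339): cos²i = 0.09912 → i = 71.650°, r = 45.141°, D_min = 232.451°, rainbow angle = 52.451°.
At 603 nm (n = 1.333): cos²i = 0.09711 → i = 71.843°, r = 45.466°, D_min = 230.891°, rainbow angle = 50.891°.
Angular width = |52.451° − 50.891°| = 1.560°.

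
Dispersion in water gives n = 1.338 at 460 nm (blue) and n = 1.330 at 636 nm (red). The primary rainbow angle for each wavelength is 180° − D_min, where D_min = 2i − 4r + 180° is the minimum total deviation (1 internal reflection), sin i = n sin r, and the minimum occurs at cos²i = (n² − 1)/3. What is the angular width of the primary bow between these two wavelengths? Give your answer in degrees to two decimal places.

At 460 nm (n = 1.338): cos²i = 0.26341 → i = 59.120°, r = 39.899°, D_min = 138.643°, rainbow angle = 41.357°.
At 636 nm (n = 1.330): cos²i = 0.25630 → i = 59.585°, r = 40.422°, D_min = 137.484°, rainbow angle = 42.516°.
Angular width = |41.357° − 42.516°| = 1.160°.

1.16°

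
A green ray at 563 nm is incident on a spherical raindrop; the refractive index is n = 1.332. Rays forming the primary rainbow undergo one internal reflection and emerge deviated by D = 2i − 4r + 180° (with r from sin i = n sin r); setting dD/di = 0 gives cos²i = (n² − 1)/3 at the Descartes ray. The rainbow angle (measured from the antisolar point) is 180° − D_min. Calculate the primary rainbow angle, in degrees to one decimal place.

42.2°

cos²i = (1.77422 − 1)/3 = 0.25807; i = arccos(0.50801) = 59.469°.
sin r = sin 59.469°/1.332 = 0.64666; r = 40.290°.
D_min = 2·59.469° − 4·40.290° + 180° = 137.776°.
Rainbow angle = 180° − D_min = 42.224°.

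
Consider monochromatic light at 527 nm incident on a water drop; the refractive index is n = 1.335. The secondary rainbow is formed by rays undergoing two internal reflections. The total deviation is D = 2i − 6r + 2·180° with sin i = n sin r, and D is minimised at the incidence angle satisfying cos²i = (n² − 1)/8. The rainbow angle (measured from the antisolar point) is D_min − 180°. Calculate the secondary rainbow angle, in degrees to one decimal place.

51.4°

cos²i = (1.78222 − 1)/8 = 0.09778; i = arccos(0.31269) = 71.778°.
sin r = sin 71.778°/1.335 = 0.71150; r = 45.357°.
D_min = 2·71.778° − 6·45.357° + 360° = 231.414°.
Rainbow angle = D_min − 180° = 51.414°.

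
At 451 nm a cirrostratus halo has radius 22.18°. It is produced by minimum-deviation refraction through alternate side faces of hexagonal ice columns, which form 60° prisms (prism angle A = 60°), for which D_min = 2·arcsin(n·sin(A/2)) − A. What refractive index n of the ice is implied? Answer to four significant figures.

Rearranging: n = sin((D_min + A)/2) / sin(A/2).
(D_min + A)/2 = (22.18° + 60°)/2 = 41.090°.
n = sin 41.090° / sin 30° = 0.6572 / 0.5000 = 1.3145.

1.314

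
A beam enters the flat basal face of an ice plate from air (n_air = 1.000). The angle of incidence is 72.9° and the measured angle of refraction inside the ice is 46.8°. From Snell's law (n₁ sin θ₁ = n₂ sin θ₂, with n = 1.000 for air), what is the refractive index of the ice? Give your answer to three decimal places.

n = sin θ_i / sin θ_r = sin 72.9° / sin 46.8° = 0.9558 / 0.7290 = 1.3112.

1.311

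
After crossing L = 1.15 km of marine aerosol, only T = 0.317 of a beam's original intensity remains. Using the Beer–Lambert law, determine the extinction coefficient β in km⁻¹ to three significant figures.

Beer–Lambert: T = exp(−βL) ⇒ β = −ln(T)/L = −ln(0.317)/1.15 = 1.1489/1.15 = 0.999 km⁻¹.

0.999 km⁻¹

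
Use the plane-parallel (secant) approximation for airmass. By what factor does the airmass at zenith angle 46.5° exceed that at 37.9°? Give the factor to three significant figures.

1.15

X(46.5°)/X(37.9°) = sec 46.5° / sec 37.9° = cos 37.9° / cos 46.5° = 0.7891/0.6884 = 1.1463.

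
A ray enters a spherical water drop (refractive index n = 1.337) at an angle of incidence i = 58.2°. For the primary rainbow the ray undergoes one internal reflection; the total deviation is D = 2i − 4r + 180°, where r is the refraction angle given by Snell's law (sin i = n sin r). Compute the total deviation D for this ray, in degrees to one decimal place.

138.5°

sin r = sin 58.2° / 1.337 = 0.8499/1.337 = 0.6357; r = 39.47°.
D = 2·58.2° − 4·39.47° + 180° = 116.40° − 157.88° + 180° = 138.52°.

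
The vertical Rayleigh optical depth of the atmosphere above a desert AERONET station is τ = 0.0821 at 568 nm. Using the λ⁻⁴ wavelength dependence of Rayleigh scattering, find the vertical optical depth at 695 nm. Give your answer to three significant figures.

τ(695 nm) = τ(568 nm) × (568/695)⁴ = 0.0821 × (0.8173)⁴ = 0.0821 × 0.4461 = 0.0366.

0.0366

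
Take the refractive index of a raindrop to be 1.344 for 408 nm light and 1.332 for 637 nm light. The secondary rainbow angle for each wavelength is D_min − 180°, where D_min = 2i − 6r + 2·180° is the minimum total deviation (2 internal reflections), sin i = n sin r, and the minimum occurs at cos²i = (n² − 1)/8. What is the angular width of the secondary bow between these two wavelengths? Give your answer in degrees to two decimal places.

3.10°

At 408 nm (n = 1.344): cos²i = 0.10079 → i = 71.490°, r = 44.874°, D_min = 233.733°, rainbow angle = 53.733°.
At 637 nm (n = 1.332): cos²i = 0.09678 → i = 71.875°, r = 45.520°, D_min = 230.628°, rainbow angle = 50.628°.
Angular width = |53.733° − 50.628°| = 3.104°.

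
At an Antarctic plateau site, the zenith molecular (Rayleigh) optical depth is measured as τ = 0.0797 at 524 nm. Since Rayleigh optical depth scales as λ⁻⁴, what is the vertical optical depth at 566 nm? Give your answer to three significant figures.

0.0585

τ(566 nm) = τ(524 nm) × (524/566)⁴ = 0.0797 × (0.9258)⁴ = 0.0797 × 0.7346 = 0.0585.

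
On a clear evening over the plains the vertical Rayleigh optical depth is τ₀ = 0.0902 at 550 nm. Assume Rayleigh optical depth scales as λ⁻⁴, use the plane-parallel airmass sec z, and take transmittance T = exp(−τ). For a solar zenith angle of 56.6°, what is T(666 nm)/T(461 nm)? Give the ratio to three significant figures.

1.29

Airmass: sec 56.6° = 1.8166.
τ(666 nm) = 0.0902 × (550/666)⁴ × 1.8166 = 0.0902 × 0.4651 × 1.8166 = 0.0762.
τ(461 nm) = 0.0902 × (550/461)⁴ × 1.8166 = 0.0902 × 2.0260 × 1.8166 = 0.3320.
T(666)/T(461) = exp(τ_B − τ_A) = exp(0.2558) = 1.2915.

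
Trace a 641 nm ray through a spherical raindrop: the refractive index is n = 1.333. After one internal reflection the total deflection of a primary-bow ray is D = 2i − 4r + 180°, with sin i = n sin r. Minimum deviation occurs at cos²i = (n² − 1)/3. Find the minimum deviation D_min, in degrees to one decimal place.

cos²i = (1.77689 − 1)/3 = 0.25896; i = arccos(0.50888) = 59.410°.
sin r = sin 59.410°/1.333 = 0.64579; r = 40.225°.
D_min = 2·59.410° − 4·40.225° + 180° = 137.922°.

137.9°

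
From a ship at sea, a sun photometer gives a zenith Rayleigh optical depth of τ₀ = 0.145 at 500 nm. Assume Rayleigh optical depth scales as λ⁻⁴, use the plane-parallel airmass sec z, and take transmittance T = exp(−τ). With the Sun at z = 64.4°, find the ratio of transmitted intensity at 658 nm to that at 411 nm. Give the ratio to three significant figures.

1.86

Airmass: sec 64.4° = 2.3144.
τ(658 nm) = 0.145 × (500/658)⁴ × 2.3144 = 0.145 × 0.3334 × 2.3144 = 0.1119.
τ(411 nm) = 0.145 × (500/411)⁴ × 2.3144 = 0.145 × 2.1903 × 2.3144 = 0.7350.
T(658)/T(411) = exp(τ_B − τ_A) = exp(0.6232) = 1.8648.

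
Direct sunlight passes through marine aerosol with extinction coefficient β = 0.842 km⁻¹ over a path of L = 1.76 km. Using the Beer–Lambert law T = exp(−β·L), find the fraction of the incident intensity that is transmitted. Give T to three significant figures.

0.227

τ = β·L = 0.842 × 1.76 = 1.4819.
T = exp(−1.4819) = 0.2272.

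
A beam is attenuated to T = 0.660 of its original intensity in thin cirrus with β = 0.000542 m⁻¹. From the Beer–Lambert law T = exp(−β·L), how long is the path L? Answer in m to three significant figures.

767 m

Beer–Lambert: T = exp(−βL) ⇒ L = −ln(T)/β = −ln(0.660)/0.000542 = 0.4155/0.000542 = 766.6 m.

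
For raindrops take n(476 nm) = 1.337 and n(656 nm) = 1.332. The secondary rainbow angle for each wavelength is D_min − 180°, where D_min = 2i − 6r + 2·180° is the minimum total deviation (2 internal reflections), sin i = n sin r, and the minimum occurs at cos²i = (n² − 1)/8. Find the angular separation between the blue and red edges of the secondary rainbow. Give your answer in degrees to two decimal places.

1.31°

At 476 nm (n = 1.337): cos²i = 0.09845 → i = 71.714°, r = 45.249°, D_min = 231.934°, rainbow angle = 51.934°.
At 656 nm (n = 1.332): cos²i = 0.09678 → i = 71.875°, r = 45.520°, D_min = 230.628°, rainbow angle = 50.628°.
Angular width = |51.934° − 50.628°| = 1.305°.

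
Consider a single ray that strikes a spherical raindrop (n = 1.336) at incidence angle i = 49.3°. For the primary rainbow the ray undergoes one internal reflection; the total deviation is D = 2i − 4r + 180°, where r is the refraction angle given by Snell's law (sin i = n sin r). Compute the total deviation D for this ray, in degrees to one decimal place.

140.3°

sin r = sin 49.3° / 1.336 = 0.7581/1.336 = 0.5675; r = 34.57°.
D = 2·49.3° − 4·34.57° + 180° = 98.60° − 138.29° + 180° = 140.31°.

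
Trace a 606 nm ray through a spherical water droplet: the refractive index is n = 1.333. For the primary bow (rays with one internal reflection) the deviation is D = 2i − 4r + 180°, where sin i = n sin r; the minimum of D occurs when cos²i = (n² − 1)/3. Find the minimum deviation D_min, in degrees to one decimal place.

137.9°

cos²i = (1.77689 − 1)/3 = 0.25896; i = arccos(0.50888) = 59.410°.
sin r = sin 59.410°/1.333 = 0.64579; r = 40.225°.
D_min = 2·59.410° − 4·40.225° + 180° = 137.922°.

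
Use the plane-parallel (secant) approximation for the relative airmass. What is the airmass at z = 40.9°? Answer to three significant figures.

1.32

X = sec z = 1/cos 40.9° = 1/0.7559 = 1.3230.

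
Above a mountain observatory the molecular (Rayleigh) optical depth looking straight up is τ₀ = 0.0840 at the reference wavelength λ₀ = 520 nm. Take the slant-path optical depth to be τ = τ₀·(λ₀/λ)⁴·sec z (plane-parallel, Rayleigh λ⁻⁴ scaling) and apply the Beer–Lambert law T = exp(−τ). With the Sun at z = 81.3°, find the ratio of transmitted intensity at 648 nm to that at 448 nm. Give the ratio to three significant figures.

Airmass: sec 81.3° = 6.6111.
τ(648 nm) = 0.0840 × (520/648)⁴ × 6.6111 = 0.0840 × 0.4147 × 6.6111 = 0.2303.
τ(448 nm) = 0.0840 × (520/448)⁴ × 6.6111 = 0.0840 × 1.8151 × 6.6111 = 1.0080.
T(648)/T(448) = exp(τ_B − τ_A) = exp(0.7777) = 2.1765.

2.18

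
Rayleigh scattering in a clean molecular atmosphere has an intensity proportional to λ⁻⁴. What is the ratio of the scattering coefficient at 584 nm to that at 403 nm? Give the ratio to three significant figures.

0.227

Rayleigh scattering ∝ λ⁻⁴, so the ratio of coefficients is the inverse fourth power of the wavelength ratio.
σ(584)/σ(403) = (403/584)⁴ = (0.6901)⁴ = 0.2268.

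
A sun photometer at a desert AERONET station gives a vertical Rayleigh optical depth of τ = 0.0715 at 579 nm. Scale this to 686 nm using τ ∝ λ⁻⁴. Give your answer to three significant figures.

τ(686 nm) = τ(579 nm) × (579/686)⁴ = 0.0715 × (0.8440)⁴ = 0.0715 × 0.5075 = 0.0363.

0.0363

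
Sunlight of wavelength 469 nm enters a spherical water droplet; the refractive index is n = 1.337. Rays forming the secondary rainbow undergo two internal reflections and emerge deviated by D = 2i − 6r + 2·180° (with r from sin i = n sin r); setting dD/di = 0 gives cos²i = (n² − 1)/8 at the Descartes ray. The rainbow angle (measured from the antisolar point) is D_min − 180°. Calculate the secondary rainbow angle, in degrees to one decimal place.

cos²i = (1.78757 − 1)/8 = 0.09845; i = arccos(0.31376) = 71.714°.
sin r = sin 71.714°/1.337 = 0.71017; r = 45.249°.
D_min = 2·71.714° − 6·45.249° + 360° = 231.934°.
Rainbow angle = D_min − 180° = 51.934°.

51.9°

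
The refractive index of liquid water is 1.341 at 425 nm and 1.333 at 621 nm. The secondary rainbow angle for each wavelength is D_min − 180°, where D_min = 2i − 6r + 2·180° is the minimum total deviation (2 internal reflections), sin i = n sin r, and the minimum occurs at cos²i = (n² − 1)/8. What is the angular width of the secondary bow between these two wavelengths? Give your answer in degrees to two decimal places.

At 425 nm (n = 1.341): cos²i = 0.09979 → i = 71.586°, r = 45.034°, D_min = 232.966°, rainbow angle = 52.966°.
At 621 nm (n = 1.333): cos²i = 0.09711 → i = 71.843°, r = 45.466°, D_min = 230.891°, rainbow angle = 50.891°.
Angular width = |52.966° − 50.891°| = 2.075°.

2.08°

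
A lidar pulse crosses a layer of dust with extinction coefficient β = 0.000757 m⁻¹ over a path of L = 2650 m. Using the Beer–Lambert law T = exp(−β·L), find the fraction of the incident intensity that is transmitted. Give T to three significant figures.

0.135

τ = β·L = 0.000757 × 2650 = 2.0061.
T = exp(−2.0061) = 0.1345.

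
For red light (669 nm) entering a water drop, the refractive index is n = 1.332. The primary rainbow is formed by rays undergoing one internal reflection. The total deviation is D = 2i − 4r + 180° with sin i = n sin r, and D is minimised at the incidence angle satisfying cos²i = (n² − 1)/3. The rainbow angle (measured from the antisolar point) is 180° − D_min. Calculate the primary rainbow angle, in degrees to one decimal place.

42.2°

cos²i = (1.77422 − 1)/3 = 0.25807; i = arccos(0.50801) = 59.469°.
sin r = sin 59.469°/1.332 = 0.64666; r = 40.290°.
D_min = 2·59.469° − 4·40.290° + 180° = 137.776°.
Rainbow angle = 180° − D_min = 42.224°.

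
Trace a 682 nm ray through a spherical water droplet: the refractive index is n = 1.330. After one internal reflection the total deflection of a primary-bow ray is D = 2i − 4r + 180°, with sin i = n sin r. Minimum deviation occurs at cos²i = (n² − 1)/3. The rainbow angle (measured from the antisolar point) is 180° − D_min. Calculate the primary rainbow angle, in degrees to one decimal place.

42.5°

cos²i = (1.76890 − 1)/3 = 0.25630; i = arccos(0.50626) = 59.585°.
sin r = sin 59.585°/1.330 = 0.64841; r = 40.422°.
D_min = 2·59.585° − 4·40.422° + 180° = 137.484°.
Rainbow angle = 180° − D_min = 42.516°.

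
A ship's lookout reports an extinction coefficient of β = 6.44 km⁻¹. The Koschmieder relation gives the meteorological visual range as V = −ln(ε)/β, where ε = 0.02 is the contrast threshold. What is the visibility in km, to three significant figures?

V = −ln(0.02) / 6.44 = 3.912 / 6.44 = 0.6075 km.

0.607 km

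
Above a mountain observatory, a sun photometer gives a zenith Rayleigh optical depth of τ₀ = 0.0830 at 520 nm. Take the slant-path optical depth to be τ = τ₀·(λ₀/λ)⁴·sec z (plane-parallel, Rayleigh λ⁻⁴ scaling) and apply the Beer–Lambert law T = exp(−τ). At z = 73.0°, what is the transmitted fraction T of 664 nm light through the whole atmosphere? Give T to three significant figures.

0.899

sec 73.0° = 3.4203.
τ = 0.0830 × (520/664)⁴ × 3.4203 = 0.0830 × 0.3761 × 3.4203 = 0.1068.
T = exp(−0.1068) = 0.8987.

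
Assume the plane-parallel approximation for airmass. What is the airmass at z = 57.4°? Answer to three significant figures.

1.86

X = sec z = 1/cos 57.4° = 1/0.5388 = 1.8561.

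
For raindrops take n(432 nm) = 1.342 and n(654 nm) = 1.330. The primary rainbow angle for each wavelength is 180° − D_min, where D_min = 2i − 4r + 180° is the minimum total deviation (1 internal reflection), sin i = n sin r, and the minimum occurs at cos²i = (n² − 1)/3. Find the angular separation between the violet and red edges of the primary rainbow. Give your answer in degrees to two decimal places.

At 432 nm (n = 1.342): cos²i = 0.26699 → i = 58.888°, r = 39.641°, D_min = 139.213°, rainbow angle = 40.787°.
At 654 nm (n = 1.330): cos²i = 0.25630 → i = 59.585°, r = 40.422°, D_min = 137.484°, rainbow angle = 42.516°.
Angular width = |40.787° − 42.516°| = 1.729°.

1.73°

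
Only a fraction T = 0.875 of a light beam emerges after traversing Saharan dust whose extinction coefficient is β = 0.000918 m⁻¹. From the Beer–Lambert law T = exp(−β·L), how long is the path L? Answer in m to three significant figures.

Beer–Lambert: T = exp(−βL) ⇒ L = −ln(T)/β = −ln(0.875)/0.000918 = 0.1335/0.000918 = 145.5 m.

145 m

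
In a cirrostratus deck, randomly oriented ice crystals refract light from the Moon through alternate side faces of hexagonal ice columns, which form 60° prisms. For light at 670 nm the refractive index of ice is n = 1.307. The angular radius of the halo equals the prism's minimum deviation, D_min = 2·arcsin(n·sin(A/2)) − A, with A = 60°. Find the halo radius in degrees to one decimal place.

21.6°

n·sin(A/2) = 1.307 × sin 30° = 1.307 × 0.5000 = 0.6535.
D_min = 2·arcsin(0.6535) − 60° = 2 × 40.806° − 60° = 21.612°.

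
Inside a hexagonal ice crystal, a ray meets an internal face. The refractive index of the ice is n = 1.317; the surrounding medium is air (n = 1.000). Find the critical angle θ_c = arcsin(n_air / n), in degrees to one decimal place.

sin θ_c = n_air / n = 1.000 / 1.317 = 0.7593.
θ_c = arcsin(0.7593) = 49.40°.

49.4°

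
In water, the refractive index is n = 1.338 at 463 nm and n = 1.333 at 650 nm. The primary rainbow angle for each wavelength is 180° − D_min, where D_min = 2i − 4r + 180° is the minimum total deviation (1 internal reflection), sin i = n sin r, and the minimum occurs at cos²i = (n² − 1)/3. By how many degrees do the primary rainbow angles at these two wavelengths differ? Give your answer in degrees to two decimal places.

At 463 nm (n = 1.338): cos²i = 0.26341 → i = 59.120°, r = 39.899°, D_min = 138.643°, rainbow angle = 41.357°.
At 650 nm (n = 1.333): cos²i = 0.25896 → i = 59.410°, r = 40.225°, D_min = 137.922°, rainbow angle = 42.078°.
Angular width = |41.357° − 42.078°| = 0.722°.

0.72°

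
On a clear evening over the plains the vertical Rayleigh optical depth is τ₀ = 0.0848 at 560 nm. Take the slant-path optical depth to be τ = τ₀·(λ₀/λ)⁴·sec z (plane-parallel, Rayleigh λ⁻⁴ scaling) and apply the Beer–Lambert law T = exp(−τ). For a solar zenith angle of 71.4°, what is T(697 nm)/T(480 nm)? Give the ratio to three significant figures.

1.46

Airmass: sec 71.4° = 3.1352.
τ(697 nm) = 0.0848 × (560/697)⁴ × 3.1352 = 0.0848 × 0.4167 × 3.1352 = 0.1108.
τ(480 nm) = 0.0848 × (560/480)⁴ × 3.1352 = 0.0848 × 1.8526 × 3.1352 = 0.4925.
T(697)/T(480) = exp(τ_B − τ_A) = exp(0.3818) = 1.4649.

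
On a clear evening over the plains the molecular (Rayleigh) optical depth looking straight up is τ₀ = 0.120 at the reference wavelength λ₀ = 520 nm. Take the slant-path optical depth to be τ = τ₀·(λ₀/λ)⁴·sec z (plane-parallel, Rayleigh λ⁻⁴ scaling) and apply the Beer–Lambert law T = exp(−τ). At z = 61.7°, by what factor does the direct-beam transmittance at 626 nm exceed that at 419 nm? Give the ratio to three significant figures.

Airmass: sec 61.7° = 2.1093.
τ(626 nm) = 0.120 × (520/626)⁴ × 2.1093 = 0.120 × 0.4761 × 2.1093 = 0.1205.
τ(419 nm) = 0.120 × (520/419)⁴ × 2.1093 = 0.120 × 2.3722 × 2.1093 = 0.6005.
T(626)/T(419) = exp(τ_B − τ_A) = exp(0.4799) = 1.6160.

1.62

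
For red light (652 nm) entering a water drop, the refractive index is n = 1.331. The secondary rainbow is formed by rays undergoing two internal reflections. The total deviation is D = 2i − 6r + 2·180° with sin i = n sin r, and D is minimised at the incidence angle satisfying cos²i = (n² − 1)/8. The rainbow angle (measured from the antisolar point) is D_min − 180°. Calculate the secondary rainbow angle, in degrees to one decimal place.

50.4°

cos²i = (1.77156 − 1)/8 = 0.09645; i = arccos(0.31056) = 71.907°.
sin r = sin 71.907°/1.331 = 0.71417; r = 45.575°.
D_min = 2·71.907° − 6·45.575° + 360° = 230.365°.
Rainbow angle = D_min − 180° = 50.365°.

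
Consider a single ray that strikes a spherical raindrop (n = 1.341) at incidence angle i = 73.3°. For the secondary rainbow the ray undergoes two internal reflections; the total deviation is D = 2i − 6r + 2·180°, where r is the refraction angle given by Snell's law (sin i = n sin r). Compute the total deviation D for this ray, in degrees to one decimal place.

233.1°

sin r = sin 73.3° / 1.341 = 0.9578/1.341 = 0.7143; r = 45.58°.
D = 2·73.3° − 6·45.58° + 2·180° = 146.60° − 273.50° + 360° = 233.10°.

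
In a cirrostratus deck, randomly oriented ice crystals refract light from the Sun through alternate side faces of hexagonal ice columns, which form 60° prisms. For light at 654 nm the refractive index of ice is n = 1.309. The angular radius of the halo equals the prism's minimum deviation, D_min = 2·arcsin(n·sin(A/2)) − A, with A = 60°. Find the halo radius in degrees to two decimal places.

n·sin(A/2) = 1.309 × sin 30° = 1.309 × 0.5000 = 0.6545.
D_min = 2·arcsin(0.6545) − 60° = 2 × 40.882° − 60° = 21.763°.

21.76°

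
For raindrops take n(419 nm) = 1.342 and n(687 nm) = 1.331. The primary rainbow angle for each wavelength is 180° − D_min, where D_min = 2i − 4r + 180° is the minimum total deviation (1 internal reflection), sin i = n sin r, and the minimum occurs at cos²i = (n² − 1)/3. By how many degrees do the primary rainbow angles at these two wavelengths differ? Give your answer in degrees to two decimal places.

At 419 nm (n = 1.342): cos²i = 0.26699 → i = 58.888°, r = 39.641°, D_min = 139.213°, rainbow angle = 40.787°.
At 687 nm (n = 1.331): cos²i = 0.25719 → i = 59.527°, r = 40.356°, D_min = 137.630°, rainbow angle = 42.370°.
Angular width = |40.787° − 42.370°| = 1.583°.

1.58°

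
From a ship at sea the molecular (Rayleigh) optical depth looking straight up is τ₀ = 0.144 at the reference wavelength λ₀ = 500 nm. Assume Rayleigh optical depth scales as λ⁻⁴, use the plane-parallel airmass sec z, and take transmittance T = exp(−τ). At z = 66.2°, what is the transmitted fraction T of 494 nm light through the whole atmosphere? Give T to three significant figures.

0.688

sec 66.2° = 2.4780.
τ = 0.144 × (500/494)⁴ × 2.4780 = 0.144 × 1.0495 × 2.4780 = 0.3745.
T = exp(−0.3745) = 0.6876.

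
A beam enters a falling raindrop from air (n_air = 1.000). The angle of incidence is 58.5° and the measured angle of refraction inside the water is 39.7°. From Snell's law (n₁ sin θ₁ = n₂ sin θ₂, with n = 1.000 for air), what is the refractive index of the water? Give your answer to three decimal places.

1.335

n = sin θ_i / sin θ_r = sin 58.5° / sin 39.7° = 0.8526 / 0.6388 = 1.3348.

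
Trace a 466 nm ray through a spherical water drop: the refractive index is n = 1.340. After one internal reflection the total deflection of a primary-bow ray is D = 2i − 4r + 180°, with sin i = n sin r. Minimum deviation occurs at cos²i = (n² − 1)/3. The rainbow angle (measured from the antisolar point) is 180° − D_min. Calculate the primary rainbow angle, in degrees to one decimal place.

41.1°

cos²i = (1.79560 − 1)/3 = 0.26520; i = arccos(0.51498) = 59.004°.
sin r = sin 59.004°/1.340 = 0.63971; r = 39.770°.
D_min = 2·59.004° − 4·39.770° + 180° = 138.929°.
Rainbow angle = 180° − D_min = 41.071°.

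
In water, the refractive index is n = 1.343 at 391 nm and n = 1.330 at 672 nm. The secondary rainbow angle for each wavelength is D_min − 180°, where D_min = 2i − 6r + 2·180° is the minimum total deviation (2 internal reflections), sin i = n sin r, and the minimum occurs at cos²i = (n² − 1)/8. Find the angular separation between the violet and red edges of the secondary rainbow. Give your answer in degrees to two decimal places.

3.38°

At 391 nm (n = 1.343): cos²i = 0.10046 → i = 71.522°, r = 44.928°, D_min = 233.478°, rainbow angle = 53.478°.
At 672 nm (n = 1.330): cos²i = 0.09611 → i = 71.940°, r = 45.630°, D_min = 230.101°, rainbow angle = 50.101°.
Angular width = |53.478° − 50.101°| = 3.377°.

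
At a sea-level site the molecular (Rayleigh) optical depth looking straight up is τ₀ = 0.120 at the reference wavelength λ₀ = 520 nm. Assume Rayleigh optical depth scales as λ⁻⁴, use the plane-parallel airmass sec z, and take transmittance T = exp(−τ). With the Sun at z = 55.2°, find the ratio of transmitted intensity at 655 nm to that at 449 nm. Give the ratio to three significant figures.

1.34

Airmass: sec 55.2° = 1.7522.
τ(655 nm) = 0.120 × (520/655)⁴ × 1.7522 = 0.120 × 0.3972 × 1.7522 = 0.0835.
τ(449 nm) = 0.120 × (520/449)⁴ × 1.7522 = 0.120 × 1.7990 × 1.7522 = 0.3783.
T(655)/T(449) = exp(τ_B − τ_A) = exp(0.2947) = 1.3428.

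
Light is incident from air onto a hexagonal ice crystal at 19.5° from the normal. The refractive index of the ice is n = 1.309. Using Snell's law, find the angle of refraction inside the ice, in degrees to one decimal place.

Snell: sin θ_r = sin θ_i / n = sin 19.5° / 1.309 = 0.3338 / 1.309 = 0.2550.
θ_r = arcsin(0.2550) = 14.77°.

14.8°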